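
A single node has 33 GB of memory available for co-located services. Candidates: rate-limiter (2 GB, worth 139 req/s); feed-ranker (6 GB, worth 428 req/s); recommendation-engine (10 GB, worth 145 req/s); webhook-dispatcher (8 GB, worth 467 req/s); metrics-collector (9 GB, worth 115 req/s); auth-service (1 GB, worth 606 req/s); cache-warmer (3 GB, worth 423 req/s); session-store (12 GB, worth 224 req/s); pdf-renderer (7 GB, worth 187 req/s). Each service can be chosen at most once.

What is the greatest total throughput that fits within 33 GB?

The ratio heuristic lands on rate-limiter + feed-ranker + webhook-dispatcher + auth-service + cache-warmer + pdf-renderer (2250) but leaves 6 GB idle.
Dropping pdf-renderer frees 7 GB; slotting in session-store (12 GB) lifts the total to 2287 at 32 GB.

2287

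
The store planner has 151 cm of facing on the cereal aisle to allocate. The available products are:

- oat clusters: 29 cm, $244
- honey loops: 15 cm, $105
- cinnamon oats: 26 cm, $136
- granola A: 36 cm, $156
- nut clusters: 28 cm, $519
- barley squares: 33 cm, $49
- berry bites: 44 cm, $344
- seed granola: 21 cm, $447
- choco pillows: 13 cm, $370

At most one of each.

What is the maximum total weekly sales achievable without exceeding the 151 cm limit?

Oat clusters + honey loops + nut clusters + berry bites + seed granola + choco pillows uses 150 of the 151 cm and totals 2029.
An exhaustive check of the 512 subsets confirms 2029.

2029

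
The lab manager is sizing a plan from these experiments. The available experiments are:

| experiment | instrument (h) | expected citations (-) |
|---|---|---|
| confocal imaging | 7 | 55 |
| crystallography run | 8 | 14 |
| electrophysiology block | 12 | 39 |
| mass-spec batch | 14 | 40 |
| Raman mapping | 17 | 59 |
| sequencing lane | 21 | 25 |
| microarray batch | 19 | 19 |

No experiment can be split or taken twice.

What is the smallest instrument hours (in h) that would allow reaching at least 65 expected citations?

15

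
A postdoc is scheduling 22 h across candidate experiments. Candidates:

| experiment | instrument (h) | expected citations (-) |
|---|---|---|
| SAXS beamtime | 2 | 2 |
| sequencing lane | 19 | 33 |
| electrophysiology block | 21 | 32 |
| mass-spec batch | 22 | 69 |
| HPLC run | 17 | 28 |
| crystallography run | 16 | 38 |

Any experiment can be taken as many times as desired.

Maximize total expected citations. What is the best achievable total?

69

Mass-spec batch uses 22 of the 22 h and totals 69.
Every other selection either busts 22 h or fails to beat 69.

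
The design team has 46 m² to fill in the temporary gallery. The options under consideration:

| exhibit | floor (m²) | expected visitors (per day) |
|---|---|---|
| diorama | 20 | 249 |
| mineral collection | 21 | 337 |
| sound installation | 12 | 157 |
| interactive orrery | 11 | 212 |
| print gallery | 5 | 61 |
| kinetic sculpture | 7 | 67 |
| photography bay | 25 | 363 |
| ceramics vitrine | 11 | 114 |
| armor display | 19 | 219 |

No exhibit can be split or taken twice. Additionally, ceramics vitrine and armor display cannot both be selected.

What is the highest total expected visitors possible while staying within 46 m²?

By expected visitors per m²: interactive orrery 19.27, mineral collection 16.05, photography bay 14.52, sound installation 13.08 lead.
The ratio ordering already packs tightly: mineral collection + sound installation + interactive orrery, 44 m², 706.
The closest alternative, mineral collection + photography bay, reaches only 700.

706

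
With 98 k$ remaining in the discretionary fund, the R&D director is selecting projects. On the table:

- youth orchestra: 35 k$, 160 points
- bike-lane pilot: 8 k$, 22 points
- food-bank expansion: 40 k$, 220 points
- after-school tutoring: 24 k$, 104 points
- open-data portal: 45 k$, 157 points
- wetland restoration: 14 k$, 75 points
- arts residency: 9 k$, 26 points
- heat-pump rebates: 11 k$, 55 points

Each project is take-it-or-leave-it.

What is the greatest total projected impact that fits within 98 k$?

Ranking by ratio (projected impact/k$): food-bank expansion 5.50, wetland restoration 5.36, heat-pump rebates 5.00, youth orchestra 4.57.
A density-first pass picks food-bank expansion + after-school tutoring + wetland restoration + arts residency + heat-pump rebates — 480 at 98 k$.
The 35 k$ tied up in after-school tutoring and heat-pump rebates is better spent on youth orchestra — total rises to 481 (98 k$).
That's the maximum — no swap from here does better than 481.

481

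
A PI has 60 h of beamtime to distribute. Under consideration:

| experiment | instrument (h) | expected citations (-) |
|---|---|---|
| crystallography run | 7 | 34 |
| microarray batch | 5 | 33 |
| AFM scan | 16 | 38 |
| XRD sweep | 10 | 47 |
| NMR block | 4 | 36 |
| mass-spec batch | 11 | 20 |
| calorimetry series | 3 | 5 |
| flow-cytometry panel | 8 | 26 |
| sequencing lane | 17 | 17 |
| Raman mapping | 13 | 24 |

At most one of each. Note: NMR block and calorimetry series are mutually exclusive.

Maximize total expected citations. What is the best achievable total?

220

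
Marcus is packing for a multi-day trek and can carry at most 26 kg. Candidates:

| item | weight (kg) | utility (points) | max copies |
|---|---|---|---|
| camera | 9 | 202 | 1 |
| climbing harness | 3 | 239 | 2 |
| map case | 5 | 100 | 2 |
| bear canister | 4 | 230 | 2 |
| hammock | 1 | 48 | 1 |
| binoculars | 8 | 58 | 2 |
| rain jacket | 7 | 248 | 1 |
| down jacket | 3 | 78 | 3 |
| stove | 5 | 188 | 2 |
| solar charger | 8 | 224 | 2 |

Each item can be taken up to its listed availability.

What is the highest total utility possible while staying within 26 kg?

1374

Taking the top-ratio items first gives 2×climbing harness + 2×bear canister + hammock + 2×stove for 1362 (25 kg).
Replace hammock and stove with rain jacket: the trade gains 12 net, giving 1374 at 26 kg.
Nothing else within 26 kg beats 1374.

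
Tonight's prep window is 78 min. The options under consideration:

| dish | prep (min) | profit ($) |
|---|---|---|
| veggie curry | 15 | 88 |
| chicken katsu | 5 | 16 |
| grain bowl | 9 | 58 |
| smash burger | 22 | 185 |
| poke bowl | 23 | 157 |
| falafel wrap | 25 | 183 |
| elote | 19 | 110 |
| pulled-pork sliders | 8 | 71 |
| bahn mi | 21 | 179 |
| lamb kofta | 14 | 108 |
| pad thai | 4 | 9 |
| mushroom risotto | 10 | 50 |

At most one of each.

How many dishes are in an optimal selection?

Optimal total is 618.
For example smash burger + falafel wrap + pulled-pork sliders + bahn mi achieves it, using 76 min.
All optima have 4 dishes.

4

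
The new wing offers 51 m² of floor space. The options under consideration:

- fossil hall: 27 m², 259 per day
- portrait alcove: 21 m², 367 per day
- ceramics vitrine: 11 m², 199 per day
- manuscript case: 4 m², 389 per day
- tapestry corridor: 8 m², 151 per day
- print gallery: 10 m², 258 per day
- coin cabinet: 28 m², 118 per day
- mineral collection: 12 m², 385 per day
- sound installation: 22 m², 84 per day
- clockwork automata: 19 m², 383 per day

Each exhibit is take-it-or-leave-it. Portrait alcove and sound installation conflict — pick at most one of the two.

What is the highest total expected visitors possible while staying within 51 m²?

By expected visitors per m²: manuscript case 97.25, mineral collection 32.08, print gallery 25.80 lead.
Manuscript case + print gallery + mineral collection + clockwork automata uses 45 of the 51 m² and totals 1415.
Next best is portrait alcove + manuscript case + print gallery + mineral collection at 1399 (47 m²) — short by 16.

1415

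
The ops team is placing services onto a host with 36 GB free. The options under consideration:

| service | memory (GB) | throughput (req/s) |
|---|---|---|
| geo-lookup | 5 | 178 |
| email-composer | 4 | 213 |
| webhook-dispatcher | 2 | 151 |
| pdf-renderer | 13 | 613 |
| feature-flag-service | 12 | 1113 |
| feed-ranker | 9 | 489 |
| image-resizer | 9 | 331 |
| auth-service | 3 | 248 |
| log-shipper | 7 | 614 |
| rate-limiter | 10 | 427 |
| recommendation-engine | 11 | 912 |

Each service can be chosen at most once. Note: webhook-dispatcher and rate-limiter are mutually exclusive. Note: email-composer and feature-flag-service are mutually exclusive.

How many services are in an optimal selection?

5

Optimal total is 3038.
For example webhook-dispatcher + feature-flag-service + auth-service + log-shipper + recommendation-engine achieves it, using 35 GB.
Every optimal selection uses 5 services.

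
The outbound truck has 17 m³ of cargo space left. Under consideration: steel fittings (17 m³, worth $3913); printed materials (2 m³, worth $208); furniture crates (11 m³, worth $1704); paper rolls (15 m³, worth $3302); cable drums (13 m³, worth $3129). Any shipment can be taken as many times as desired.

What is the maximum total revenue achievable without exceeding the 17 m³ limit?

By revenue per m³: cable drums 240.69, steel fittings 230.18, paper rolls 220.13 lead.
A density-first pass picks 2×printed materials + cable drums — 3545 at 17 m³.
Dropping 2×printed materials and cable drums frees 17 m³; slotting in steel fittings (17 m³) lifts the total to 3913 at 17 m³.

3913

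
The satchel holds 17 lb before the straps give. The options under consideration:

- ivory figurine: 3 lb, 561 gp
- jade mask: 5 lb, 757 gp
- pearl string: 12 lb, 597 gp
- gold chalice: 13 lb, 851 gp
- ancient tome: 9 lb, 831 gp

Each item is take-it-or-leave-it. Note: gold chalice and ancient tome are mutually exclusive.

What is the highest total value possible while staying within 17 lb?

2149

By value per lb: ivory figurine 187.00, jade mask 151.40, ancient tome 92.33, gold chalice 65.46 lead.
Taking ivory figurine + jade mask + ancient tome: 17 lb used, 2149 in value.
No other feasible combination exceeds 2149.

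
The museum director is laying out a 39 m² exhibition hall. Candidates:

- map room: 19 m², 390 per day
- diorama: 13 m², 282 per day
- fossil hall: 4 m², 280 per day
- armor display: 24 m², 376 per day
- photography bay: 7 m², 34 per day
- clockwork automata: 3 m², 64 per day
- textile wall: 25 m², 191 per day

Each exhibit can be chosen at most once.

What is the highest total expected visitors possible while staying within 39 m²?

1016

Ranking by ratio (expected visitors/m²): fossil hall 70.00, diorama 21.69, clockwork automata 21.33, map room 20.53.
The ratio ordering already packs tightly: map room + diorama + fossil hall + clockwork automata, 39 m², 1016.
The closest alternative, map room + diorama + fossil hall, reaches only 952.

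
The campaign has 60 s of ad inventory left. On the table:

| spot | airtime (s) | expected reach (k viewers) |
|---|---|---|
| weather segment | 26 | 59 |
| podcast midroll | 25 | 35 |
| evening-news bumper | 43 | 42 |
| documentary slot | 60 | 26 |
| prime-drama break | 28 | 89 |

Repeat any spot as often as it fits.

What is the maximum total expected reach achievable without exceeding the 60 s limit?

178

Best packing: 2×prime-drama break — 56 s, 178 total.
No other feasible combination exceeds 178.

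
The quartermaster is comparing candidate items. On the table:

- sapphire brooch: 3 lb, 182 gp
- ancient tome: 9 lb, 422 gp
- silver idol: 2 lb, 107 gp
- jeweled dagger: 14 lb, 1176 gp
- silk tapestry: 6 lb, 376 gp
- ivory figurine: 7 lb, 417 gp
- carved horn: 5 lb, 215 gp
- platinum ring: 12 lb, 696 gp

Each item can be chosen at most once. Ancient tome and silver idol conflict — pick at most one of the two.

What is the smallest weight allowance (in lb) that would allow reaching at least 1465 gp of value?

19

Minimise lb subject to total value ≥ 1465.
sapphire brooch + silver idol + jeweled dagger: 1465 value at 19 lb.
Below 19 lb the best achievable stays under 1465.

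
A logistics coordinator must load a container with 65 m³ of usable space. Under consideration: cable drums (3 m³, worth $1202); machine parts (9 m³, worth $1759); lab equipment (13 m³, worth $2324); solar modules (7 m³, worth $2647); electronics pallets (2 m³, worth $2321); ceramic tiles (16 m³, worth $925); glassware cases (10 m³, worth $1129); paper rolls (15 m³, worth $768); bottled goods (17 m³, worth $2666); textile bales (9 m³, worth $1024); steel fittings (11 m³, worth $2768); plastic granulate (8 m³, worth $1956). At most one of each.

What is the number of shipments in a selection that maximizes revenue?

8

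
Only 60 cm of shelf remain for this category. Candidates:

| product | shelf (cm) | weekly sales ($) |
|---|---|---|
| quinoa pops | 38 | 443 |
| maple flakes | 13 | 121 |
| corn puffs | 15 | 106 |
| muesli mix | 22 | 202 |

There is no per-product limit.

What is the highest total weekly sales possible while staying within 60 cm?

By weekly sales per cm: quinoa pops 11.66, maple flakes 9.31, muesli mix 9.18 lead.
The ratio heuristic lands on quinoa pops + maple flakes (564) but leaves 9 cm idle.
The 13 cm tied up in maple flakes is better spent on muesli mix — total rises to 645 (60 cm).
Nothing else within 60 cm beats 645.

645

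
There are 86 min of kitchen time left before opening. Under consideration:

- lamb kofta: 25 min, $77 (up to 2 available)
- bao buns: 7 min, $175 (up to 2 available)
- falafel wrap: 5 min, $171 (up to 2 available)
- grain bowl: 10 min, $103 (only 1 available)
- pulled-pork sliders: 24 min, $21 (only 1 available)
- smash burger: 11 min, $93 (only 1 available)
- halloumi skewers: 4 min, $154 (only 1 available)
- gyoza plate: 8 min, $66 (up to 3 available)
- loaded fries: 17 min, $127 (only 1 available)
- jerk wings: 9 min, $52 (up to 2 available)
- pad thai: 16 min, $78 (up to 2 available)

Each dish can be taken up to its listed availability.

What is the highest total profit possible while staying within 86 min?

1301

Greedy by ratio would take 2×bao buns + 2×falafel wrap + grain bowl + smash burger + halloumi skewers + 3×gyoza plate + jerk wings: 82 min used, total 1292.
The 17 min tied up in gyoza plate and jerk wings is better spent on loaded fries — total rises to 1301 (82 min).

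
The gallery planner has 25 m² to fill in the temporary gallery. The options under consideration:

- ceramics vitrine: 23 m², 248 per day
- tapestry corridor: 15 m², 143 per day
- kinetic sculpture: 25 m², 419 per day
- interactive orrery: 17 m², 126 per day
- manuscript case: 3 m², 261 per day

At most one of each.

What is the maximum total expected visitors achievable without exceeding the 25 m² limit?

419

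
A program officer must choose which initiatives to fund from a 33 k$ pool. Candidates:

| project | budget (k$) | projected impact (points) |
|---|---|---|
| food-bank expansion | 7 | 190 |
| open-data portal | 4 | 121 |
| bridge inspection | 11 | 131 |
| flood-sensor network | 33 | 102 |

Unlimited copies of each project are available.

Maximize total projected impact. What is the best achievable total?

Ranking by ratio (projected impact/k$): open-data portal 30.25, food-bank expansion 27.14, bridge inspection 11.91, flood-sensor network 3.09.
8×open-data portal uses 32 of the 33 k$ and totals 968.

968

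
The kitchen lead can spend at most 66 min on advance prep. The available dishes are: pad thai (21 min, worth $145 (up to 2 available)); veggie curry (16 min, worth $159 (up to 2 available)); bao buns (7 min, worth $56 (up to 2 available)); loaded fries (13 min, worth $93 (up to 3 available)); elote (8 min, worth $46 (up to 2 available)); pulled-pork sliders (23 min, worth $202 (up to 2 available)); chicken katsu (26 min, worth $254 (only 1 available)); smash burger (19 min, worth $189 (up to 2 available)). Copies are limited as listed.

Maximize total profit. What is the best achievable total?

632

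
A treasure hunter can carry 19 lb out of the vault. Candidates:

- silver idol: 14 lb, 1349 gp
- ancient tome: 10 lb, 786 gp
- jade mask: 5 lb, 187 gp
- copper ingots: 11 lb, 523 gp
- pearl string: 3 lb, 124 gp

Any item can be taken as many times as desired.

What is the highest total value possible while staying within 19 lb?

1536

Density check — silver idol 96.36, ancient tome 78.60, copper ingots 47.55, pearl string 41.33 are the best per lb.
Greedy by ratio would take silver idol + pearl string: 17 lb used, total 1473.
The 3 lb tied up in pearl string is better spent on jade mask — total rises to 1536 (19 lb).
No other feasible combination exceeds 1536.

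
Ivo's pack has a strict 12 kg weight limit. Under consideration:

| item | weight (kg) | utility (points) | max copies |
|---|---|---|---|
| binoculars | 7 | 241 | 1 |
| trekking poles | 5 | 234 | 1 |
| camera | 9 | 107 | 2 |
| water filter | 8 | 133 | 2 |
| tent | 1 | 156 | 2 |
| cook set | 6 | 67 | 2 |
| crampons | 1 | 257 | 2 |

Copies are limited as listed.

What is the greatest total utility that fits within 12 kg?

1067

Taking the top-ratio items first gives trekking poles + 2×tent + 2×crampons for 1060 (9 kg).
Dropping trekking poles frees 5 kg; slotting in binoculars (7 kg) lifts the total to 1067 at 11 kg.
Every other selection either busts 12 kg or exceeds an availability limit or fails to beat 1067.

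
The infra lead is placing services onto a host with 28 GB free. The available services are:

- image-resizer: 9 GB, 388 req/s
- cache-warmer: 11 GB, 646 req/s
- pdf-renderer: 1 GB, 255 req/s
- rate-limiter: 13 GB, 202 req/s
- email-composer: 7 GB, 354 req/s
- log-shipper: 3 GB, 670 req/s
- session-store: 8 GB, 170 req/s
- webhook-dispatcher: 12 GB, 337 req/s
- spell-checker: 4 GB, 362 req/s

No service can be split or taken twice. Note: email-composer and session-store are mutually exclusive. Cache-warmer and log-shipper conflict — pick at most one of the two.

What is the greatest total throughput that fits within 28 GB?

Ranking by ratio (throughput/GB): pdf-renderer 255.00, log-shipper 223.33, spell-checker 90.50.
Taking image-resizer + pdf-renderer + email-composer + log-shipper + spell-checker: 24 GB used, 2029 in throughput.
Runner-up pdf-renderer + email-composer + log-shipper + webhook-dispatcher + spell-checker tops out at 1978.

2029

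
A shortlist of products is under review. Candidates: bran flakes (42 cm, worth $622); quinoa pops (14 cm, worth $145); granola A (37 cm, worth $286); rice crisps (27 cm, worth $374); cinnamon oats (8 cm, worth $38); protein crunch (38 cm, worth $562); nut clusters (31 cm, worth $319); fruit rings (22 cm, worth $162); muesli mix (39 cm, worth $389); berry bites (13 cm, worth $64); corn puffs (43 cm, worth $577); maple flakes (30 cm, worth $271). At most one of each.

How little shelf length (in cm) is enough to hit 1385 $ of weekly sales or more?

Minimise cm subject to total weekly sales ≥ 1385.
bran flakes + rice crisps + protein crunch: 1558 weekly sales at 107 cm.
Below 107 cm the best achievable stays under 1385.

107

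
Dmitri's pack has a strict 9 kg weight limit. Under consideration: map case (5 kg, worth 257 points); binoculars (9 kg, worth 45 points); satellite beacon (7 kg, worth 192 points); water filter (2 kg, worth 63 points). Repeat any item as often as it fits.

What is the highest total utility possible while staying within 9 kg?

383

Map case + 2×water filter uses 9 of the 9 kg and totals 383.
No other feasible combination exceeds 383.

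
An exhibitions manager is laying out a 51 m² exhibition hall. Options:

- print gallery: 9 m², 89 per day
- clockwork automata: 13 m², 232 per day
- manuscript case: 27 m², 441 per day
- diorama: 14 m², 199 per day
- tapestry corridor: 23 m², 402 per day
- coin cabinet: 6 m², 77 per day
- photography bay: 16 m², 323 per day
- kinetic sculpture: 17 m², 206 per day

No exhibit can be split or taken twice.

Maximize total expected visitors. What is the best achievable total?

843

Ranking by ratio (expected visitors/m²): photography bay 20.19, clockwork automata 17.85, tapestry corridor 17.48.
Filling by ratio: clockwork automata + diorama + coin cabinet + photography bay for 831, with 2 m² left unused.
Using the slack differently, manuscript case + tapestry corridor comes to 843 at 50 m².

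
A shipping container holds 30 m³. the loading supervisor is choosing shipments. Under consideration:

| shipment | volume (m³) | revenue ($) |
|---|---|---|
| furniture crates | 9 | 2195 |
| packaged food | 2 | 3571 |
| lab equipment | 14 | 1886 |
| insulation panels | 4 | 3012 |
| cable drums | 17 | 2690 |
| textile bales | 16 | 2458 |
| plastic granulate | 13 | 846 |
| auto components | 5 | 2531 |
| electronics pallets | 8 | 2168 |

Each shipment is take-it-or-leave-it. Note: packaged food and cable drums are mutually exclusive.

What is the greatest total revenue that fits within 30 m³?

Best packing: furniture crates + packaged food + insulation panels + auto components + electronics pallets — 28 m³, 13477 total.
Runner-up packaged food + insulation panels + textile bales + auto components tops out at 11572.

13477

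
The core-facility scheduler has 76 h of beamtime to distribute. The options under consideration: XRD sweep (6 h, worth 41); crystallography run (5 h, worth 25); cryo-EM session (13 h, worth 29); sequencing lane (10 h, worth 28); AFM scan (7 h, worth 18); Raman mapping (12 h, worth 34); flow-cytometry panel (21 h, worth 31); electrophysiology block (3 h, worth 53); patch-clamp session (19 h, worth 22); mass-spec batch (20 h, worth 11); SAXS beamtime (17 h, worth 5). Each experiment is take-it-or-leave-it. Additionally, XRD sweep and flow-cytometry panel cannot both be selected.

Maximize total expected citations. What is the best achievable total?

250

Ranking by ratio (expected citations/h): electrophysiology block 17.67, XRD sweep 6.83, crystallography run 5.00.
The ratio ordering already packs tightly: XRD sweep + crystallography run + cryo-EM session + sequencing lane + AFM scan + Raman mapping + electrophysiology block + patch-clamp session, 75 h, 250.
An exhaustive check of the 2048 subsets confirms 250.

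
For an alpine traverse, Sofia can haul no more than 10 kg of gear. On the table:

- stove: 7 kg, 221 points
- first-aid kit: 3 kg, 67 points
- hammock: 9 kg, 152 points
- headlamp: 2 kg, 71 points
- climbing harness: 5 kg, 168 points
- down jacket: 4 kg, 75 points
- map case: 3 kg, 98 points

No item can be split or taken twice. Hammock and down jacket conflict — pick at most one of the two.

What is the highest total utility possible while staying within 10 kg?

337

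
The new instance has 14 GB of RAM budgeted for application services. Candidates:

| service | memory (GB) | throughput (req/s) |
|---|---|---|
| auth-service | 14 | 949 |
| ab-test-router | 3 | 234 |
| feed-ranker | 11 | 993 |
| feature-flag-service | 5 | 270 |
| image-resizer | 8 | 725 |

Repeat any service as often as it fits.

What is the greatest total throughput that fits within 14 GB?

1227

Greedy by ratio would take 2×ab-test-router + image-resizer: 14 GB used, total 1193.
The 11 GB tied up in ab-test-router and image-resizer is better spent on feed-ranker — total rises to 1227 (14 GB).
That's the maximum — no swap from here does better than 1227.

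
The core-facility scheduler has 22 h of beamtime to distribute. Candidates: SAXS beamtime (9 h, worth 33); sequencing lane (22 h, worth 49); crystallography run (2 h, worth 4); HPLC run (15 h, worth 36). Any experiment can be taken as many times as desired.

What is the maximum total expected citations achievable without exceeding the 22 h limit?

74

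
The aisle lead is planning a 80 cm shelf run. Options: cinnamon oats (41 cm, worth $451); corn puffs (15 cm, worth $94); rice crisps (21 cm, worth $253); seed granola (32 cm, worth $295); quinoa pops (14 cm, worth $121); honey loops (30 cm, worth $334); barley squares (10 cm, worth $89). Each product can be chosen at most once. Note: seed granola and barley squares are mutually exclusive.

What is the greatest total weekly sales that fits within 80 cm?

825

Filling by ratio: rice crisps + quinoa pops + honey loops + barley squares for 797, with 5 cm left unused.
Dropping honey loops and barley squares frees 40 cm; slotting in cinnamon oats (41 cm) lifts the total to 825 at 76 cm.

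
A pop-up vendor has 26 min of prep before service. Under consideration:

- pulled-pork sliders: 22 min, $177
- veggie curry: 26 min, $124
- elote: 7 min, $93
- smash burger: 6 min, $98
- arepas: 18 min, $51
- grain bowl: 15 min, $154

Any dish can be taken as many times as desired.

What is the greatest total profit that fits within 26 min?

392

Density check — smash burger 16.33, elote 13.29, grain bowl 10.27 are the best per min.
Best packing: 4×smash burger — 24 min, 392 total.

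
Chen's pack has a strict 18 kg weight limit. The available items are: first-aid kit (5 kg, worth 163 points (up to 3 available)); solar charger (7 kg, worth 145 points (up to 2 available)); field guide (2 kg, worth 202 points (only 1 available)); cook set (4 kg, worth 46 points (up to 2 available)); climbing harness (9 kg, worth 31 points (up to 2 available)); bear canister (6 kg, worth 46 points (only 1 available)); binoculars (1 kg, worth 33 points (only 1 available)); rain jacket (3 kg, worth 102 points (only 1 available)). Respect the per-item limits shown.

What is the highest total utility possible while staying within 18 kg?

Density check — field guide 101.00, rain jacket 34.00, binoculars 33.00, first-aid kit 32.60 are the best per kg.
Filling by ratio: 2×first-aid kit + field guide + binoculars + rain jacket for 663, with 2 kg left unused.
Replace rain jacket with first-aid kit: the trade gains 61 net, giving 724 at 18 kg.

724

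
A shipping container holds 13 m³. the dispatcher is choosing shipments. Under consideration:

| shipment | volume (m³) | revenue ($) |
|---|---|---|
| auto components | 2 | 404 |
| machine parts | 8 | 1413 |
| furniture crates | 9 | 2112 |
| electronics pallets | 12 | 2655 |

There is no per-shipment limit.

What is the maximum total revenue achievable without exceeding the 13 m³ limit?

By revenue per m³: furniture crates 234.67, electronics pallets 221.25, auto components 202.00 lead.
Taking 2×auto components + furniture crates: 13 m³ used, 2920 in revenue.
That's the maximum — no swap from here does better than 2920.

2920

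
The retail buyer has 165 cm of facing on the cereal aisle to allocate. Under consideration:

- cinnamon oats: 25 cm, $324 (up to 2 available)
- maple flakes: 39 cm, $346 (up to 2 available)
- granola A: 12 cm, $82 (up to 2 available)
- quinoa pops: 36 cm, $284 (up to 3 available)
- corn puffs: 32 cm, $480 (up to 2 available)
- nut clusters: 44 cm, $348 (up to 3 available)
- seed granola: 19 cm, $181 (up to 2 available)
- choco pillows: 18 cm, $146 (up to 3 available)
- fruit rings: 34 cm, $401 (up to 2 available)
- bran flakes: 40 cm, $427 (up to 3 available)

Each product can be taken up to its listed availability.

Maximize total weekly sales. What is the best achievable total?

2112

Ranking by ratio (weekly sales/cm): corn puffs 15.00, cinnamon oats 12.96, fruit rings 11.79, bran flakes 10.68.
Greedy by ratio would take 2×cinnamon oats + granola A + 2×corn puffs + fruit rings: 160 cm used, total 2091.
Dropping cinnamon oats and granola A frees 37 cm; slotting in bran flakes (40 cm) lifts the total to 2112 at 163 cm.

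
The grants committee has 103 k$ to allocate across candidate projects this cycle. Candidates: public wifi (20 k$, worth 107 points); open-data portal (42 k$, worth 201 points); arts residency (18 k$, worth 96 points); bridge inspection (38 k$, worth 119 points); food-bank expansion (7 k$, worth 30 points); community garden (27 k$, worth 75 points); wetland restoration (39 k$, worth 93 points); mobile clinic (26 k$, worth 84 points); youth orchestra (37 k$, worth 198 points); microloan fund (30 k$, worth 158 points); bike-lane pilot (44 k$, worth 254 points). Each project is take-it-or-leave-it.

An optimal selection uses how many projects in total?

3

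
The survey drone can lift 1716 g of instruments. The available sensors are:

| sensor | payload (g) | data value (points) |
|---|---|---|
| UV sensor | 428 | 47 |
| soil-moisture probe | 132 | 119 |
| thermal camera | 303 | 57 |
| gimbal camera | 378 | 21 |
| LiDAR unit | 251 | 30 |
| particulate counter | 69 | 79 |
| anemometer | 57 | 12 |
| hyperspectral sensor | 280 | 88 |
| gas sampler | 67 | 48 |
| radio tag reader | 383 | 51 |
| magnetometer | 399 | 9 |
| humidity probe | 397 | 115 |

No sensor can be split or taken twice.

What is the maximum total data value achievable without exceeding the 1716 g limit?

Soil-moisture probe + thermal camera + particulate counter + anemometer + hyperspectral sensor + gas sampler + radio tag reader + humidity probe uses 1688 of the 1716 g and totals 569.
The spare 28 g is too small for any remaining sensor, and no exchange beats 569.

569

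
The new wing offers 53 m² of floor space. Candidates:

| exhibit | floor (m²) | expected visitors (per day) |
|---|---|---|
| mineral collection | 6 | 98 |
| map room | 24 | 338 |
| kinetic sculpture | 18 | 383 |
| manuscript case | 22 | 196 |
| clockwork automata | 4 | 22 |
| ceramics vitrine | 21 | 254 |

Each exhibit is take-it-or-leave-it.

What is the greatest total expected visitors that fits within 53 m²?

841

Mineral collection + map room + kinetic sculpture + clockwork automata uses 52 of the 53 m² and totals 841.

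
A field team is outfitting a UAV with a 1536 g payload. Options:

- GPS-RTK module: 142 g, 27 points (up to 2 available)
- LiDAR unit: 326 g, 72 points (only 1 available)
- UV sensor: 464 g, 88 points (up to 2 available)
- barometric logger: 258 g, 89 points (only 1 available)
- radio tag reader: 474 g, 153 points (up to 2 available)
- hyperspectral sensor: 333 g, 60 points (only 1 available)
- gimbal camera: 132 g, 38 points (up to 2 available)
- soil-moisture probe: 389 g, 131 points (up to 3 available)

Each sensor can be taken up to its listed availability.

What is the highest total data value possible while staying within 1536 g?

Filling by ratio: barometric logger + 3×soil-moisture probe for 482, with 111 g left unused.
Dropping soil-moisture probe frees 389 g; slotting in radio tag reader (474 g) lifts the total to 504 at 1510 g.

504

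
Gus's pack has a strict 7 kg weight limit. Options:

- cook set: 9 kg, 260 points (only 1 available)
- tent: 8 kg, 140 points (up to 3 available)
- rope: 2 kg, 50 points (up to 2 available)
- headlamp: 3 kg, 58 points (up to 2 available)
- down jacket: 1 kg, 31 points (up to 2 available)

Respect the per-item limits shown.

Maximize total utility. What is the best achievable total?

170

Ranking by ratio (utility/kg): down jacket 31.00, cook set 28.89, rope 25.00, headlamp 19.33.
Taking the top-ratio items first gives 2×rope + 2×down jacket for 162 (6 kg).
Dropping rope frees 2 kg; slotting in headlamp (3 kg) lifts the total to 170 at 7 kg.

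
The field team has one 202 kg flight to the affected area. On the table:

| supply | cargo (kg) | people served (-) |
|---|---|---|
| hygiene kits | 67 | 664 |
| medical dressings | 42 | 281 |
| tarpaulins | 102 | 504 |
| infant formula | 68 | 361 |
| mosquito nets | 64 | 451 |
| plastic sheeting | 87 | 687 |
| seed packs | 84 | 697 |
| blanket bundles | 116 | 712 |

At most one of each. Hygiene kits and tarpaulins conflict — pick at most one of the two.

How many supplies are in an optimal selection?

3

Optimal total is 1642.
For example hygiene kits + medical dressings + seed packs achieves it, using 193 kg.
Any selection reaching 1642 contains exactly 3 supplies.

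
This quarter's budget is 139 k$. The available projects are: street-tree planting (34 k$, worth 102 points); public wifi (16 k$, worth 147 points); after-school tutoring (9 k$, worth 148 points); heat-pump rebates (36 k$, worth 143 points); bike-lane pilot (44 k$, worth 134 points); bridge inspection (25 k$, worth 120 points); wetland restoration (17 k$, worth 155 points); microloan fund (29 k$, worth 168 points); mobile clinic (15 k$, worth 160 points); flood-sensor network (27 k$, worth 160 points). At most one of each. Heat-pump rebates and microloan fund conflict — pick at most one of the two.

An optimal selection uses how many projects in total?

Best achievable projected impact is 1058.
For example public wifi + after-school tutoring + bridge inspection + wetland restoration + microloan fund + mobile clinic + flood-sensor network achieves it, using 138 k$.
All optima have 7 projects.

7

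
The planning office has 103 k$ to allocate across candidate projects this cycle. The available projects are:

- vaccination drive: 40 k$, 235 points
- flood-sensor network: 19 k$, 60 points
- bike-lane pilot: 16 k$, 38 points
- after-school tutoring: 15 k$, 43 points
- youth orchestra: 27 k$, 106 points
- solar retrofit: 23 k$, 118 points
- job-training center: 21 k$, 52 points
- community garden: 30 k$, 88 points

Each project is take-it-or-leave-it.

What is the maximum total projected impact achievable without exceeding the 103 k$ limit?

465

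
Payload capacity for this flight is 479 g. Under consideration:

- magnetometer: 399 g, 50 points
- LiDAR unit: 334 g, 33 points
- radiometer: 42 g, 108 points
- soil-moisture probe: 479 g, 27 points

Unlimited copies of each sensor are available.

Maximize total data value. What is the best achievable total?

1188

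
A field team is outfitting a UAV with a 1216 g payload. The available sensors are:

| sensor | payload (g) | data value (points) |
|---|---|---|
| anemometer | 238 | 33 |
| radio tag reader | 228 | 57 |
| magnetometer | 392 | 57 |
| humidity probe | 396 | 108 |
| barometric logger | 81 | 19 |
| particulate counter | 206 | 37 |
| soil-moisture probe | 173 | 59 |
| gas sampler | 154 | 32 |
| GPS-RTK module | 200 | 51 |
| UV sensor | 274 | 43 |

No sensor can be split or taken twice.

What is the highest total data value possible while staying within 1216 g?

By data value per g: soil-moisture probe 0.34, humidity probe 0.27, GPS-RTK module 0.26 lead.
Greedy by ratio would take radio tag reader + humidity probe + barometric logger + soil-moisture probe + GPS-RTK module: 1078 g used, total 294.
The 81 g tied up in barometric logger is better spent on particulate counter — total rises to 312 (1203 g).
The closest alternative, radio tag reader + humidity probe + soil-moisture probe + gas sampler + GPS-RTK module, reaches only 307.

312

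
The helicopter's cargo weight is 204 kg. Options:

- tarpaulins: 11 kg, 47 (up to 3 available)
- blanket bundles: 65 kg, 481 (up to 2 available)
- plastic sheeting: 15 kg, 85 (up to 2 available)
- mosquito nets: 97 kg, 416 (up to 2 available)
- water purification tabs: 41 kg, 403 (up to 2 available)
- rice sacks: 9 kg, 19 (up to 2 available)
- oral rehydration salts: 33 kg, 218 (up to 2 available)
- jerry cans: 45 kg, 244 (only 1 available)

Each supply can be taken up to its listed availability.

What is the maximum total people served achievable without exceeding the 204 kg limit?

1609

By people served per kg: water purification tabs 9.83, blanket bundles 7.40, oral rehydration salts 6.61, plastic sheeting 5.67 lead.
Blanket bundles + plastic sheeting + 2×water purification tabs + rice sacks + oral rehydration salts uses 204 of the 204 kg and totals 1609.
No other feasible combination exceeds 1609.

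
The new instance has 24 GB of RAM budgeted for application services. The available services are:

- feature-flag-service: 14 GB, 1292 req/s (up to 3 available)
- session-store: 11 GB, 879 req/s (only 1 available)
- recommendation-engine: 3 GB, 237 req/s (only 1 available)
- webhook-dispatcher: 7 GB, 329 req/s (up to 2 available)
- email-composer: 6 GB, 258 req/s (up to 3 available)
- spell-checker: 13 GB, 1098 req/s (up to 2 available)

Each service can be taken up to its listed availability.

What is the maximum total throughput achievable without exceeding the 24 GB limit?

1977

Density check — feature-flag-service 92.29, spell-checker 84.46, session-store 79.91 are the best per GB.
Greedy by ratio would take feature-flag-service + recommendation-engine + webhook-dispatcher: 24 GB used, total 1858.
But session-store + spell-checker fits in 24 GB and reaches 1977.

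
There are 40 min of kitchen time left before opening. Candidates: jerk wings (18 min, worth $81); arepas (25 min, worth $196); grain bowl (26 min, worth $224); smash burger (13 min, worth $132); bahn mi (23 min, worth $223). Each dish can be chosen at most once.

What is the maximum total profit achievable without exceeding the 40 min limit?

356

Ranking by ratio (profit/min): smash burger 10.15, bahn mi 9.70, grain bowl 8.62.
Taking the top-ratio dishes first gives smash burger + bahn mi for 355 (36 min).
Replace bahn mi with grain bowl: the trade gains 1 net, giving 356 at 39 min.
That's the maximum — no swap from here does better than 356.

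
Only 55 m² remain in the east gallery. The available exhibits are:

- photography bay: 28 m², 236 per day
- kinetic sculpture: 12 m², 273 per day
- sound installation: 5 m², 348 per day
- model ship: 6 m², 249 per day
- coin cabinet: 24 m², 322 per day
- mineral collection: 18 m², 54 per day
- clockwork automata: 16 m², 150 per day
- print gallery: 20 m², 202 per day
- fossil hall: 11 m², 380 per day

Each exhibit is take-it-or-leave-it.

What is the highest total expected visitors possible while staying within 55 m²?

1452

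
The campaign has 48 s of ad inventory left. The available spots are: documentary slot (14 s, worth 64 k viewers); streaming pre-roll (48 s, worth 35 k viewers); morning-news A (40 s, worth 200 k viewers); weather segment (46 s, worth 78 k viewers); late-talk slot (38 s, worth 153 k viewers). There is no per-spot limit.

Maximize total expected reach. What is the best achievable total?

200

By expected reach per s: morning-news A 5.00, documentary slot 4.57, late-talk slot 4.03 lead.
Taking morning-news A: 40 s used, 200 in expected reach.
The spare 8 s is too small for any remaining spot, and no exchange beats 200.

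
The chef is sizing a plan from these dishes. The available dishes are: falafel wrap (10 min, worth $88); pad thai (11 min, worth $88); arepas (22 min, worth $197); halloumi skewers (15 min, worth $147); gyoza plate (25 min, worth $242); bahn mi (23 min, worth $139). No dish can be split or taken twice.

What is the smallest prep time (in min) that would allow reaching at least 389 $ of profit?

Minimise min subject to total profit ≥ 389.
Taking halloumi skewers + gyoza plate gives 389 (≥ 389) for 40 min.
No combination under 40 min hits 389.

40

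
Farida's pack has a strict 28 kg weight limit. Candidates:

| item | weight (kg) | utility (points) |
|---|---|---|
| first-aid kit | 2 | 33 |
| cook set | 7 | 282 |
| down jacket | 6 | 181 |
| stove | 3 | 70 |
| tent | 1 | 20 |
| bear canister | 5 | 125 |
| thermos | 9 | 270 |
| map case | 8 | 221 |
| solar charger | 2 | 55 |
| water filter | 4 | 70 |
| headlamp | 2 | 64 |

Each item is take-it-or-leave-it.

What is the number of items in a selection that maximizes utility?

5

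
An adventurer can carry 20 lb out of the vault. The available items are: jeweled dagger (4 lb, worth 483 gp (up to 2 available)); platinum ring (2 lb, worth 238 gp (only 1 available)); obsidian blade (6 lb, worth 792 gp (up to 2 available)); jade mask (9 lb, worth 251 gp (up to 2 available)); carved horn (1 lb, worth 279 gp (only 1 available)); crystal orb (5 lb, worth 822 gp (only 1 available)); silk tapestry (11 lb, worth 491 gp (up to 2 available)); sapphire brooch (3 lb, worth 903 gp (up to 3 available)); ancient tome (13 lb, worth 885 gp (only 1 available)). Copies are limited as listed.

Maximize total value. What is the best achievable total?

Ranking by ratio (value/lb): sapphire brooch 301.00, carved horn 279.00, crystal orb 164.40.
Filling by ratio: jeweled dagger + carved horn + crystal orb + 3×sapphire brooch for 4293, with 1 lb left unused.
Replace jeweled dagger and carved horn with obsidian blade: the trade gains 30 net, giving 4323 at 20 lb.
No other feasible combination exceeds 4323.

4323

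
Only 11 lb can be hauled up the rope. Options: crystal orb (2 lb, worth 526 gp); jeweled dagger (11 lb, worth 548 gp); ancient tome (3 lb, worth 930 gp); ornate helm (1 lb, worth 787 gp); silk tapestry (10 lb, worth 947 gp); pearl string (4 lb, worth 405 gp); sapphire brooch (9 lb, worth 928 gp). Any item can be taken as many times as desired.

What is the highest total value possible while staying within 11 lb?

8657

By value per lb: ornate helm 787.00, ancient tome 310.00, crystal orb 263.00 lead.
The ratio ordering already packs tightly: 11×ornate helm, 11 lb, 8657.
Every other selection either busts 11 lb or fails to beat 8657.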